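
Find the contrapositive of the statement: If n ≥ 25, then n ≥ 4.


Original: If n ≥ 25, then n ≥ 4
Contrapositive: If ¬Q, then ¬P
Negate Q: not (n ≥ 4)
Negate P: not (n ≥ 25)

If not (n ≥ 4), then not (n ≥ 25).


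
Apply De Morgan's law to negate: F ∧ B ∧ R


De Morgan's law: ¬(P ∧ Q ∧ R) ≡ ¬P ∨ ¬Q ∨ ¬R
¬(F ∧ B ∧ R) = ¬F ∨ ¬B ∨ ¬R

¬F ∨ ¬B ∨ ¬R


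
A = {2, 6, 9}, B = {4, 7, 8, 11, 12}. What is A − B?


A = {2, 6, 9}
B = {4, 7, 8, 11, 12}
Operation: difference A − B
In A but not B: 2, 6, 9

{2, 6, 9}


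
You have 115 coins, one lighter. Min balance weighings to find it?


Each weighing has 3 outcomes (left heavy / balance / right heavy), so k weighings distinguish at most 3^k cases; splitting into three near-equal groups achieves this.
Need 3^k ≥ 115: 3^4 = 81 < 115 ≤ 3^5 = 243
k = ⌈log₃(115)⌉ = 5

5


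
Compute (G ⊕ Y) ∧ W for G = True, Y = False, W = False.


G = True, Y = False, W = False
Step 1: G ⊕ Y = True XOR False = True
Step 2: True ∧ W = True AND False = False
XOR true when exactly one of G,Y is true; then AND with W.

False


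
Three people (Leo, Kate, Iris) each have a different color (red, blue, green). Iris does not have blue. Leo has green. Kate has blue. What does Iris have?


From clues:
  Leo → green
  Kate → blue
By elimination, Iris gets the remaining.

red


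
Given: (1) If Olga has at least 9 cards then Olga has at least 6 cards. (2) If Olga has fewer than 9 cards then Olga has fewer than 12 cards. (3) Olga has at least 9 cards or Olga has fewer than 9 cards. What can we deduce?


Constructive dilemma: (P → Q) ∧ (R → S), P ∨ R ⊢ Q ∨ S
Premise 1: Olga has at least 9 cards → Olga has at least 6 cards
Premise 2: Olga has fewer than 9 cards → Olga has fewer than 12 cards
Premise 3: Olga has at least 9 cards ∨ Olga has fewer than 9 cards
Case 1: Assuming Olga has at least 9 cards, then by Premise 1, Olga has at least 6 cards.
Case 2: Assuming Olga has fewer than 9 cards, then by Premise 2, Olga has fewer than 12 cards.
Since one of Olga has at least 9 cards or Olga has fewer than 9 cards must hold, we get Olga has at least 6 cards or Olga has fewer than 12 cards.

Olga has at least 6 cards or Olga has fewer than 12 cards.


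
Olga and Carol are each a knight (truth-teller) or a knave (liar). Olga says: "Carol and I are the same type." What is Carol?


Olga says: "Carol and I are the same type."
Case 1: Olga is a Knight (truth-teller)
  Statement is true → they ARE the same → Carol is also a Knight
Case 2: Olga is a Knave (liar)
  Statement is false → they are NOT the same → Carol is a Knight
In both cases, Carol is a Knight.

Knight


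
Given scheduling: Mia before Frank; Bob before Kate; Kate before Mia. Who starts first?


Constraints: Mia before Frank; Bob before Kate; Kate before Mia
The first task can have nothing scheduled before it, so it must never appear on the right of a 'before'.
Tasks appearing after some 'before': Frank, Kate, Mia.
The only task not in that list is Bob → it is first.

Bob


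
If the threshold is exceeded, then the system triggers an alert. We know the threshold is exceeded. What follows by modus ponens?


Modus ponens: P → Q, P ⊢ Q
P: the threshold is exceeded
Q: the system triggers an alert
We have P → Q and P is true.
By modus ponens, Q must be true.

The system triggers an alert


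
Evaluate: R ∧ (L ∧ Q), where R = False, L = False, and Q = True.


R = False, L = False, Q = True
Step 1: L ∧ Q = False AND True = False
Step 2: R ∧ False = False AND False = False
AND is true only when ALL operands are true.

False


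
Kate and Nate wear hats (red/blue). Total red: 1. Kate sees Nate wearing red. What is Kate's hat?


Total red = 1, Nate = red
Red accounted for: 1
Remaining for Kate: 0
Kate's hat is blue.

blue


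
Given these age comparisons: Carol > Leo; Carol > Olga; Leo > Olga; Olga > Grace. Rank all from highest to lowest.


Constraints: Carol > Leo; Carol > Olga; Leo > Olga; Olga > Grace
Method: at each step, the next-highest is the one remaining person who never appears on the smaller side of a constraint between remaining people.
  Step 1: remaining {Carol, Olga, Leo, Grace}; on the smaller side: {Olga, Leo, Grace} → Carol is next (Carol > Leo; Carol > Olga).
  Step 2: remaining {Olga, Leo, Grace}; on the smaller side: {Olga, Grace} → Leo is next (Leo > Olga).
  Step 3: remaining {Olga, Grace}; on the smaller side: {Grace} → Olga is next (Olga > Grace).
  Step 4: only Grace remains → lowest.
Final ranking (highest to lowest):

Carol > Leo > Olga > Grace


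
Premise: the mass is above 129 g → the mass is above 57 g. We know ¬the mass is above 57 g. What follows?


Modus tollens: P → Q, ¬Q ⊢ ¬P
P: the mass is above 129 g
Q: the mass is above 57 g
We have P → Q and Q is false.
By modus tollens, P must be false.

It is not the case that the mass is above 129 g


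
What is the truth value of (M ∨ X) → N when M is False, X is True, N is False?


M = False, X = True, N = False
Step 1: M ∨ X = False OR True = True
Step 2: (True) → N: false only when antecedent=True and N=False.
Result: False

False


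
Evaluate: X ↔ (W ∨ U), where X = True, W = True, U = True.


X = True, W = True, U = True
Step 1: W ∨ U = True OR True = True
Step 2: X ↔ (True): true when both sides have same truth value.
Result: True ↔ True = True

True


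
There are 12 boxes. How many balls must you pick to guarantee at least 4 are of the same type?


Pigeonhole: to guarantee k in one of n categories, need (k-1)×n + 1.
k = 4, n = 12
Minimum = (4-1) × 12 + 1 = 3 × 12 + 1

37


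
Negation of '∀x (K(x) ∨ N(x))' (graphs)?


Original: ∀x (K(x) ∨ N(x))
Rule: ¬∀→∃, ¬∃→∀, negate predicate.
Negation: ∃x (¬K(x) ∧ ¬N(x))

∃x (¬K(x) ∧ ¬N(x))


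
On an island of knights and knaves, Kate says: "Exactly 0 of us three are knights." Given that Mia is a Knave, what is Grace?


Kate claims exactly 0 knights among Kate, Mia, Grace.
Given: Mia is a Knave.

Case 1: Kate is a Knight (tells truth)
  Then exactly 0 of the three are knights.
  Counting Kate, Mia: 1 knight(s) so far. Need -1 more → impossible.
Case 2: Kate is a Knave (lies)
  Then the count is NOT 0.
  If Grace = Knave, count = 0 = 0 → claim would be true, contradicts lie.
  If Grace = Knight, count = 1 ≠ 0 → lie confirmed ✓

Grace is a Knight.

Knight


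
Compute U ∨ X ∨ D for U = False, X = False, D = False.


U = False, X = False, D = False
Step 1: U ∨ X = False OR False = False
Step 2: False ∨ D = False OR False = False
OR is true when at least one operand is true.

False


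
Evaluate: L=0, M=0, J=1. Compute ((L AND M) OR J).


L AND M = 0&0 = 0
0 OR 1 = 1

1


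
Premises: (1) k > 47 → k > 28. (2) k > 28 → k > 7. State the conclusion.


Hypothetical syllogism: P → Q, Q → R ⊢ P → R
Premise 1: k > 47 → k > 28
Premise 2: k > 28 → k > 7
Chain the implications: the middle term (k > 28) links the two.
Conclusion: If k > 47, then k > 7.

If k > 47, then k > 7.


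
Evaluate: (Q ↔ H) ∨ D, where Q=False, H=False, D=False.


Q = False, H = False, D = False
Expression: (Q ↔ H) ∨ D
Step 1: Q ↔ H = (False iff False) (true when values match) = True
Step 2: (True) ∨ D = True OR False = True

True


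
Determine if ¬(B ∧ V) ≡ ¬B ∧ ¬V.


Expression 1: ¬(B ∧ V)
Expression 2: ¬B ∧ ¬V
Truth table (B V | Expr1 Expr2):
  T T |   F     F
  T F |   T     F   ← differ
  F T |   T     F   ← differ
  F F |   T     T
Counterexample: B=T, V=F gives Expr1 = T but Expr2 = F, so the expressions are NOT logically equivalent.

No


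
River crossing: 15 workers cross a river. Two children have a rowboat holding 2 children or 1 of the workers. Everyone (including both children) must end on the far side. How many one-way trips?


Per crossing of one of the workers: children→, one←, one of the workers→, one← = 4 trips
15 × 4 = 60, + 1 final children→ = 61
Minimum trips = 61

61


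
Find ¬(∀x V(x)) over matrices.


Original: ∀x V(x)
Rule: ¬∀→∃, ¬∃→∀, negate predicate.
Negation: ∃x ¬V(x)

∃x ¬V(x)


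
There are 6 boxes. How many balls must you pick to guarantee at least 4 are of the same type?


Pigeonhole: to guarantee k in one of n categories, need (k-1)×n + 1.
k = 4, n = 6
Minimum = (4-1) × 6 + 1 = 3 × 6 + 1

19


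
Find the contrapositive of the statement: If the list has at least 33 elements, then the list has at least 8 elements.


Original: If the list has at least 33 elements, then the list has at least 8 elements
Contrapositive: If ¬Q, then ¬P
Negate Q: not (the list has at least 8 elements)
Negate P: not (the list has at least 33 elements)

If not (the list has at least 8 elements), then not (the list has at least 33 elements).


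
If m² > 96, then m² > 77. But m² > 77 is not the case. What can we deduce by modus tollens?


Modus tollens: P → Q, ¬Q ⊢ ¬P
P: m² > 96
Q: m² > 77
We have P → Q and Q is false.
By modus tollens, P must be false.

It is not the case that m² > 96


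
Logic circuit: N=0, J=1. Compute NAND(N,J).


N AND J = 0
NOT(0) = 1

1


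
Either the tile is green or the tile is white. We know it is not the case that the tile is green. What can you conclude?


Disjunctive syllogism: P ∨ Q, ¬P ⊢ Q
Disjunction: the tile is green ∨ the tile is white
We know it is not the case that the tile is green.
By disjunctive syllogism, the other disjunct must be true.

The tile is white


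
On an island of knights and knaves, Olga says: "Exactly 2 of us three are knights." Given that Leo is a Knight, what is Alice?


Olga claims exactly 2 knights among Olga, Leo, Alice.
Given: Leo is a Knight.

Case 1: Olga is a Knight (tells truth)
  Then exactly 2 of the three are knights.
  Counting Olga, Leo: 2 knight(s) so far. Need 0 more → Alice = Knave.
Case 2: Olga is a Knave (lies)
  Then the count is NOT 2.
  If Alice = Knight, count = 2 = 2 → claim would be true, contradicts lie.
  If Alice = Knave, count = 1 ≠ 2 → lie confirmed ✓

Alice is a Knave.

Knave


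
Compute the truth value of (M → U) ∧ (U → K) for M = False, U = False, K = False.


M = False, U = False, K = False
Step 1: M → U is false only when M=True and U=False. Result: True
Step 2: U → K is false only when U=True and K=False. Result: True
Step 3: True ∧ True = True

True


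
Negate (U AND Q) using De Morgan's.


De Morgan's law: ¬(P ∧ Q) ≡ ¬P ∨ ¬Q
¬(U ∧ Q) = ¬U ∨ ¬Q

¬U ∨ ¬Q


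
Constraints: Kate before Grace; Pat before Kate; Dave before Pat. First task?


Constraints: Kate before Grace; Pat before Kate; Dave before Pat
The first task can have nothing scheduled before it, so it must never appear on the right of a 'before'.
Tasks appearing after some 'before': Grace, Kate, Pat.
The only task not in that list is Dave → it is first.

Dave


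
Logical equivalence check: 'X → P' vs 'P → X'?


Expression 1: X → P
Expression 2: P → X
Truth table (X P | Expr1 Expr2):
  T T |   T     T
  T F |   F     T   ← differ
  F T |   T     F   ← differ
  F F |   T     T
Counterexample: X=T, P=F gives Expr1 = F but Expr2 = T, so the expressions are NOT logically equivalent.

No


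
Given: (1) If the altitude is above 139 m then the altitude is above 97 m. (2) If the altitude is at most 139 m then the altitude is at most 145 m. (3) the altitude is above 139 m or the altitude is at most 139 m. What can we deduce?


Constructive dilemma: (P → Q) ∧ (R → S), P ∨ R ⊢ Q ∨ S
Premise 1: the altitude is above 139 m → the altitude is above 97 m
Premise 2: the altitude is at most 139 m → the altitude is at most 145 m
Premise 3: the altitude is above 139 m ∨ the altitude is at most 139 m
Case 1: Assuming the altitude is above 139 m, then by Premise 1, the altitude is above 97 m.
Case 2: Assuming the altitude is at most 139 m, then by Premise 2, the altitude is at most 145 m.
Since one of the altitude is above 139 m or the altitude is at most 139 m must hold, we get the altitude is above 97 m or the altitude is at most 145 m.

The altitude is above 97 m or the altitude is at most 145 m.


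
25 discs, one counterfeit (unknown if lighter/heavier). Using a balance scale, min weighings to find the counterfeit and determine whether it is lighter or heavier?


Let n = 25. 50 possibilities (n discs × lighter/heavier); each weighing has 3 outcomes.
Bound for k weighings: say the first weighing puts j discs on each pan. If it tips, the 2j weighed discs remain suspects (each with a known direction) and k-1 weighings give 3^(k-1) outcomes; 3^(k-1) is odd, so 2j ≤ 3^(k-1) - 1. If it balances, the n - 2j unweighed discs remain with direction unknown: 2(n - 2j) ≤ 3^(k-1) - 1 by the same parity argument. Adding, n ≤ (3^(k-1) - 1) + (3^(k-1) - 1)/2 = (3^k - 3)/2, and the classical three-group strategy achieves this (3 discs in 2 weighings, 12 in 3, 39 in 4, 120 in 5).
So we need the smallest k with (3^k - 3)/2 ≥ 25.
k = 3: (3^3 - 3)/2 = 12 < 25 ✗
k = 4: (3^4 - 3)/2 = 39 ≥ 25 ✓

4


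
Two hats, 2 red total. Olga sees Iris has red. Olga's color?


Total red = 2, Iris = red
Red accounted for: 1
Remaining for Olga: 1
Olga's hat is red.

red


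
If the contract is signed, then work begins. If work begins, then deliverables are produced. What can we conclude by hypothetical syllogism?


Hypothetical syllogism: P → Q, Q → R ⊢ P → R
Premise 1: the contract is signed → work begins
Premise 2: work begins → deliverables are produced
Chain the implications: the middle term (work begins) links the two.
Conclusion: If the contract is signed, then deliverables are produced.

If the contract is signed, then deliverables are produced.


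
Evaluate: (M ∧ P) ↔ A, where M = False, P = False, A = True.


M = False, P = False, A = True
Step 1: M ∧ P = False AND False = False
Step 2: (False) ↔ A: true when both sides have same truth value.
Result: False ↔ True = False

False


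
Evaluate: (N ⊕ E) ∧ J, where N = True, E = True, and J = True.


N = True, E = True, J = True
Step 1: N ⊕ E = True XOR True = False
Step 2: False ∧ J = False AND True = False
XOR true when exactly one of N,E is true; then AND with J.

False


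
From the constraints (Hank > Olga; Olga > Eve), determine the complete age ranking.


Constraints: Hank > Olga; Olga > Eve
Method: at each step, the next-highest is the one remaining person who never appears on the smaller side of a constraint between remaining people.
  Step 1: remaining {Olga, Eve, Hank}; on the smaller side: {Olga, Eve} → Hank is next (Hank > Olga).
  Step 2: remaining {Olga, Eve}; on the smaller side: {Eve} → Olga is next (Olga > Eve).
  Step 3: only Eve remains → lowest.
Final ranking (highest to lowest):

Hank > Olga > Eve


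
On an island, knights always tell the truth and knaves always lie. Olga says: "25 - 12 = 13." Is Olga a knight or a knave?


Statement: "25 - 12 = 13."
Actual: 25 - 12 = 13
Claimed: 13
Statement is TRUE → Olga tells the truth → Knight

Knight


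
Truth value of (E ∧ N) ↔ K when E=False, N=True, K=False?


E = False, N = True, K = False
Expression: (E ∧ N) ↔ K
Step 1: E ∧ N = False AND True = False
Step 2: (False) ↔ K = (False iff False) = True

True


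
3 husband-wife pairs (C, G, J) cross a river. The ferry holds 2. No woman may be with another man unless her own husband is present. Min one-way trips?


Label couples C, G, J (H = husband, W = wife).
Counting alone: 6 people, the ferry carries 2 and someone must bring it back, so each round trip nets at most +1 on the far side until the last crossing → at least 9 trips. The jealousy constraint makes 9 impossible; the shortest valid schedule has 11:
1. WC+WG →  (far: WC,WG; near: HC,HG,HJ,WJ)
2. WC ←       (far: WG; near: HC,HG,HJ,WC,WJ)
3. WC+WJ →  (far: WC,WG,WJ; near: HC,HG,HJ)
4. WC ←       (far: WG,WJ; near: HC,HG,HJ,WC)
5. HG+HJ →  (far: HG,WG,HJ,WJ; near: HC,WC)
6. HG+WG ←  (far: HJ,WJ; near: HC,WC,HG,WG)
7. HC+HG →  (far: HC,HG,HJ,WJ; near: WC,WG)
8. WJ ←       (far: HC,HG,HJ; near: WC,WG,WJ)
9. WC+WG →  (far: HC,WC,HG,WG,HJ; near: WJ)
10. HJ ←      (far: HC,WC,HG,WG; near: HJ,WJ)
11. HJ+WJ → (far: all six; near: empty)
In every state each wife is either with her husband or with no other man.
Minimum trips = 11

11


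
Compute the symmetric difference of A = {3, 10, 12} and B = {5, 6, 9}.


A = {3, 10, 12}
B = {5, 6, 9}
Operation: symmetric difference
In A only: [3, 10, 12], in B only: [5, 6, 9]

{3, 5, 6, 9, 10, 12}


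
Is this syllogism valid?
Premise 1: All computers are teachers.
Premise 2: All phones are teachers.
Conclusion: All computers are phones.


Premise 1: All computers are teachers.
Premise 2: All phones are teachers.
Conclusion: All computers are phones.
Fallacy: undistributed middle. teachers is predicate in both.
Counterexample: computers and phones could be disjoint subsets of teachers.

Invalid


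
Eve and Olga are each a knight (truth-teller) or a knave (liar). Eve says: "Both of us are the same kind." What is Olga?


Eve says: "Both of us are the same kind."
Case 1: Eve is a Knight (truth-teller)
  Statement is true → they ARE the same → Olga is also a Knight
Case 2: Eve is a Knave (liar)
  Statement is false → they are NOT the same → Olga is a Knight
In both cases, Olga is a Knight.

Knight


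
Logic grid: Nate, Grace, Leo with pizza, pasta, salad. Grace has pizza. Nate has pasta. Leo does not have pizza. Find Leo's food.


From clues:
  Nate → pasta
  Grace → pizza
By elimination, Leo gets the remaining.

salad


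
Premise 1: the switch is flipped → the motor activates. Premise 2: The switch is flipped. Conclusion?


Modus ponens: P → Q, P ⊢ Q
P: the switch is flipped
Q: the motor activates
We have P → Q and P is true.
By modus ponens, Q must be true.

The motor activates


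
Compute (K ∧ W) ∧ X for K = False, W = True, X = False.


K = False, W = True, X = False
Step 1: K ∧ W = False AND True = False
Step 2: False ∧ X = False AND False = False
AND is true only when ALL operands are true.

False


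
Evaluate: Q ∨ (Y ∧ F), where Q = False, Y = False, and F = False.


Q = False, Y = False, F = False
Step 1: Y ∧ F = False AND False = False
Step 2: Q ∨ False = False OR False = False
AND evaluated first (higher precedence); then OR applied.

False


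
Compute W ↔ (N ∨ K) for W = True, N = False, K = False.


W = True, N = False, K = False
Step 1: N ∨ K = False OR False = False
Step 2: W ↔ (False): true when both sides have same truth value.
Result: True ↔ False = False

False


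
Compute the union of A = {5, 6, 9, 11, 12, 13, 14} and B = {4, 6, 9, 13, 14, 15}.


A = {5, 6, 9, 11, 12, 13, 14}
B = {4, 6, 9, 13, 14, 15}
Operation: union
All elements combined: 4, 5, 6, 9, 11, 12, 13, 14, 15

{4, 5, 6, 9, 11, 12, 13, 14, 15}


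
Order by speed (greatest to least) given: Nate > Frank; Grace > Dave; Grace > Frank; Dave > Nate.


Constraints: Nate > Frank; Grace > Dave; Grace > Frank; Dave > Nate
Method: at each step, the next-highest is the one remaining person who never appears on the smaller side of a constraint between remaining people.
  Step 1: remaining {Grace, Frank, Dave, Nate}; on the smaller side: {Frank, Dave, Nate} → Grace is next (Grace > Dave; Grace > Frank).
  Step 2: remaining {Frank, Dave, Nate}; on the smaller side: {Frank, Nate} → Dave is next (Dave > Nate).
  Step 3: remaining {Frank, Nate}; on the smaller side: {Frank} → Nate is next (Nate > Frank).
  Step 4: only Frank remains → lowest.
Final ranking (highest to lowest):

Grace > Dave > Nate > Frank


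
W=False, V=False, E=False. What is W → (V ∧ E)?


W = False, V = False, E = False
Expression: W → (V ∧ E)
Step 1: V ∧ E = False AND False = False
Step 2: W → (False) = False → False = True

True


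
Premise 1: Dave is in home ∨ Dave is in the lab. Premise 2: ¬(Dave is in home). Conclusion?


Disjunctive syllogism: P ∨ Q, ¬P ⊢ Q
Disjunction: Dave is in home ∨ Dave is in the lab
We know it is not the case that Dave is in home.
By disjunctive syllogism, the other disjunct must be true.

Dave is in the lab


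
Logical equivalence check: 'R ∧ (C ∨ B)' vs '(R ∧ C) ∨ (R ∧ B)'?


Expression 1: R ∧ (C ∨ B)
Expression 2: (R ∧ C) ∨ (R ∧ B)
Truth table (R C B | Expr1 Expr2):
  T T T |   T     T
  T T F |   T     T
  T F T |   T     T
  T F F |   F     F
  F T T |   F     F
  F T F |   F     F
  F F T |   F     F
  F F F |   F     F
All 8 rows agree, so the expressions are logically equivalent.

Yes


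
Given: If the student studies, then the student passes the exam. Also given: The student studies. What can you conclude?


Modus ponens: P → Q, P ⊢ Q
P: the student studies
Q: the student passes the exam
We have P → Q and P is true.
By modus ponens, Q must be true.

The student passes the exam


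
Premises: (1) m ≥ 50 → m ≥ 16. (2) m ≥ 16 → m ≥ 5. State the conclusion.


Hypothetical syllogism: P → Q, Q → R ⊢ P → R
Premise 1: m ≥ 50 → m ≥ 16
Premise 2: m ≥ 16 → m ≥ 5
Chain the implications: the middle term (m ≥ 16) links the two.
Conclusion: If m ≥ 50, then m ≥ 5.

If m ≥ 50, then m ≥ 5.


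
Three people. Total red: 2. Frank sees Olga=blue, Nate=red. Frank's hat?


Total red = 2, seen red = 1
Own red = 2 - 1 = 1
Frank's hat is red.

red


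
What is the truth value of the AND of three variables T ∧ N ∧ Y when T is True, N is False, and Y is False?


T = True, N = False, Y = False
Step 1: T ∧ N = True AND False = False
Step 2: (False) ∧ Y = (False) AND False = False
AND is true only when ALL operands are true.

False


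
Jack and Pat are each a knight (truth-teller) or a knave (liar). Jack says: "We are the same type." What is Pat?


Jack says: "We are the same type."
Case 1: Jack is a Knight (truth-teller)
  Statement is true → they ARE the same → Pat is also a Knight
Case 2: Jack is a Knave (liar)
  Statement is false → they are NOT the same → Pat is a Knight
In both cases, Pat is a Knight.

Knight


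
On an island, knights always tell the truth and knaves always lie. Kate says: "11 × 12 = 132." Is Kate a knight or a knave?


Statement: "11 × 12 = 132."
Actual: 11 × 12 = 132
Claimed: 132
Statement is TRUE → Kate tells the truth → Knight

Knight


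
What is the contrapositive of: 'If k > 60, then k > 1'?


Original: If k > 60, then k > 1
Contrapositive: If ¬Q, then ¬P
Negate Q: not (k > 1)
Negate P: not (k > 60)

If not (k > 1), then not (k > 60).


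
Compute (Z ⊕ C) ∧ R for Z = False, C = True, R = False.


Z = False, C = True, R = False
Step 1: Z ⊕ C = False XOR True = True
Step 2: True ∧ R = True AND False = False
XOR true when exactly one of Z,C is true; then AND with R.

False


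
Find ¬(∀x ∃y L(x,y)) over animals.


Original: ∀x ∃y L(x,y)
Rule: ¬∀→∃, ¬∃→∀, negate predicate.
Negation: ∃x ∀y ¬L(x,y)

∃x ∀y ¬L(x,y)


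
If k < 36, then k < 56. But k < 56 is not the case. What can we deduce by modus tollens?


Modus tollens: P → Q, ¬Q ⊢ ¬P
P: k < 36
Q: k < 56
We have P → Q and Q is false.
By modus tollens, P must be false.

It is not the case that k < 36


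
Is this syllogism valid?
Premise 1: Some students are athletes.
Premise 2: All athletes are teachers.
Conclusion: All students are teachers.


Premise 1: Some students are athletes.
Premise 2: All athletes are teachers.
Conclusion: All students are teachers.
Fallacy: illicit minor. The minor term (students) is distributed in the conclusion ('All students ...') but undistributed in its premise ('Some students are athletes' doesn't cover all students).
Only 'Some students are teachers' follows, not 'All'.

Invalid


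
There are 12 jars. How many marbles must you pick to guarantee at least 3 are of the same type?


Pigeonhole: to guarantee k in one of n categories, need (k-1)×n + 1.
k = 3, n = 12
Minimum = (3-1) × 12 + 1 = 2 × 12 + 1

25


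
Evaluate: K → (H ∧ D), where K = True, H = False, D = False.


K = True, H = False, D = False
Step 1: H ∧ D = False AND False = False
Step 2: K → (False): false only when K=True and consequent=False.
Result: False

False


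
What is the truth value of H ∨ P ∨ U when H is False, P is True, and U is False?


H = False, P = True, U = False
Step 1: H ∨ P = False OR True = True
Step 2: True ∨ U = True OR False = True
OR is true when at least one operand is true.

True


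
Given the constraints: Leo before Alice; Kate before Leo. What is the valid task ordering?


Constraints: Leo before Alice; Kate before Leo
Method: repeatedly schedule the remaining task that has no remaining task required before it.
  Step 1: remaining {Kate, Leo, Alice}; every task except Kate still has a predecessor pending → schedule Kate.
  Step 2: remaining {Leo, Alice}; every task except Leo still has a predecessor pending → schedule Leo.
  Step 3: only Alice remains → schedule Alice.
Resulting order:

Kate → Leo → Alice


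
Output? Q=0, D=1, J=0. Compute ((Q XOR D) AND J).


Q XOR D = 0^1 = 1
1 AND 0 = 0

0


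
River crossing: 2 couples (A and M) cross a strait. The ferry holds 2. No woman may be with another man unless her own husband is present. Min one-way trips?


Label couples A and M.
1. WA+WM → (far: WA,WM; near: HA,HM)
2. WA ←   (far: WM; near: HA,HM,WA)
3. HA+HM → (far: HA,HM,WM; near: WA)
4. HA ←   (far: HM,WM; near: HA,WA)  — HA returns, since WA is alone on near bank
5. HA+WA → (far: all four; near: empty)
Every state respects the constraint.
Minimum trips = 5

5


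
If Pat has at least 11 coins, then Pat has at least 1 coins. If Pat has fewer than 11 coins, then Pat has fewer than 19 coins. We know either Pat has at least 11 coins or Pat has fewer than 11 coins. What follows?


Constructive dilemma: (P → Q) ∧ (R → S), P ∨ R ⊢ Q ∨ S
Premise 1: Pat has at least 11 coins → Pat has at least 1 coins
Premise 2: Pat has fewer than 11 coins → Pat has fewer than 19 coins
Premise 3: Pat has at least 11 coins ∨ Pat has fewer than 11 coins
Case 1: Assuming Pat has at least 11 coins, then by Premise 1, Pat has at least 1 coins.
Case 2: Assuming Pat has fewer than 11 coins, then by Premise 2, Pat has fewer than 19 coins.
Since one of Pat has at least 11 coins or Pat has fewer than 11 coins must hold, we get Pat has at least 1 coins or Pat has fewer than 19 coins.

Pat has at least 1 coins or Pat has fewer than 19 coins.


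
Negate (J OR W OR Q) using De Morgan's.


De Morgan's law: ¬(P ∨ Q ∨ R) ≡ ¬P ∧ ¬Q ∧ ¬R
¬(J ∨ W ∨ Q) = ¬J ∧ ¬W ∧ ¬Q

¬J ∧ ¬W ∧ ¬Q


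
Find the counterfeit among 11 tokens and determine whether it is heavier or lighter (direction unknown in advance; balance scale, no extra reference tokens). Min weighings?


Let n = 11. 22 possibilities (n tokens × lighter/heavier); each weighing has 3 outcomes.
Bound for k weighings: say the first weighing puts j tokens on each pan. If it tips, the 2j weighed tokens remain suspects (each with a known direction) and k-1 weighings give 3^(k-1) outcomes; 3^(k-1) is odd, so 2j ≤ 3^(k-1) - 1. If it balances, the n - 2j unweighed tokens remain with direction unknown: 2(n - 2j) ≤ 3^(k-1) - 1 by the same parity argument. Adding, n ≤ (3^(k-1) - 1) + (3^(k-1) - 1)/2 = (3^k - 3)/2, and the classical three-group strategy achieves this (3 tokens in 2 weighings, 12 in 3, 39 in 4, 120 in 5).
So we need the smallest k with (3^k - 3)/2 ≥ 11.
k = 2: (3^2 - 3)/2 = 3 < 11 ✗
k = 3: (3^3 - 3)/2 = 12 ≥ 11 ✓

3


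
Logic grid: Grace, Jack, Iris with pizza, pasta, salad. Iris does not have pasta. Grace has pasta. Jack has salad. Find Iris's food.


From clues:
  Jack → salad
  Grace → pasta
By elimination, Iris gets the remaining.

pizza


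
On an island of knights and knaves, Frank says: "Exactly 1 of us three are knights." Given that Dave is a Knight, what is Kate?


Frank claims exactly 1 knights among Frank, Dave, Kate.
Given: Dave is a Knight.

Case 1: Frank is a Knight (tells truth)
  Then exactly 1 of the three are knights.
  Counting Frank, Dave: 2 knight(s) so far. Need -1 more → impossible.
Case 2: Frank is a Knave (lies)
  Then the count is NOT 1.
  If Kate = Knave, count = 1 = 1 → claim would be true, contradicts lie.
  If Kate = Knight, count = 2 ≠ 1 → lie confirmed ✓

Kate is a Knight.

Knight


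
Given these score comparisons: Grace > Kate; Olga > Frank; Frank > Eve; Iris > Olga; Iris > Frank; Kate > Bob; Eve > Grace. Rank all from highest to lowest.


Constraints: Grace > Kate; Olga > Frank; Frank > Eve; Iris > Olga; Iris > Frank; Kate > Bob; Eve > Grace
Method: at each step, the next-highest is the one remaining person who never appears on the smaller side of a constraint between remaining people.
  Step 1: remaining {Frank, Olga, Iris, Bob, Grace, Kate, Eve}; on the smaller side: {Frank, Olga, Bob, Grace, Kate, Eve} → Iris is next (Iris > Olga; Iris > Frank).
  Step 2: remaining {Frank, Olga, Bob, Grace, Kate, Eve}; on the smaller side: {Frank, Bob, Grace, Kate, Eve} → Olga is next (Olga > Frank).
  Step 3: remaining {Frank, Bob, Grace, Kate, Eve}; on the smaller side: {Bob, Grace, Kate, Eve} → Frank is next (Frank > Eve).
  Step 4: remaining {Bob, Grace, Kate, Eve}; on the smaller side: {Bob, Grace, Kate} → Eve is next (Eve > Grace).
  Step 5: remaining {Bob, Grace, Kate}; on the smaller side: {Bob, Kate} → Grace is next (Grace > Kate).
  Step 6: remaining {Bob, Kate}; on the smaller side: {Bob} → Kate is next (Kate > Bob).
  Step 7: only Bob remains → lowest.
Final ranking (highest to lowest):

Iris > Olga > Frank > Eve > Grace > Kate > Bob


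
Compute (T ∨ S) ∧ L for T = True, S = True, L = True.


T = True, S = True, L = True
Step 1: T ∨ S = True OR True = True
Step 2: True ∧ L = True AND True = True
OR is true when at least one operand is true; AND requires both.

True


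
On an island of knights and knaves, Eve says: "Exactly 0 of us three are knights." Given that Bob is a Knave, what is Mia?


Eve claims exactly 0 knights among Eve, Bob, Mia.
Given: Bob is a Knave.

Case 1: Eve is a Knight (tells truth)
  Then exactly 0 of the three are knights.
  Counting Eve, Bob: 1 knight(s) so far. Need -1 more → impossible.
Case 2: Eve is a Knave (lies)
  Then the count is NOT 0.
  If Mia = Knave, count = 0 = 0 → claim would be true, contradicts lie.
  If Mia = Knight, count = 1 ≠ 0 → lie confirmed ✓

Mia is a Knight.

Knight


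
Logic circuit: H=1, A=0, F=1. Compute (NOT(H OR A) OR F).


H OR A = 1
NOT(1) = 0
0 OR 1 = 1

1


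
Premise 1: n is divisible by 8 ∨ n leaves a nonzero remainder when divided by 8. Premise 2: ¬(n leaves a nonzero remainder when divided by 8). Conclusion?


Disjunctive syllogism: P ∨ Q, ¬P ⊢ Q
Disjunction: n is divisible by 8 ∨ n leaves a nonzero remainder when divided by 8
We know it is not the case that n leaves a nonzero remainder when divided by 8.
By disjunctive syllogism, the other disjunct must be true.

n is divisible by 8


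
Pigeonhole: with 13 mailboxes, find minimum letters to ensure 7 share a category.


Pigeonhole: to guarantee k in one of n categories, need (k-1)×n + 1.
k = 7, n = 13
Minimum = (7-1) × 13 + 1 = 6 × 13 + 1

79


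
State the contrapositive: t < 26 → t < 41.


Original: If t < 26, then t < 41
Contrapositive: If ¬Q, then ¬P
Negate Q: not (t < 41)
Negate P: not (t < 26)

If not (t < 41), then not (t < 26).


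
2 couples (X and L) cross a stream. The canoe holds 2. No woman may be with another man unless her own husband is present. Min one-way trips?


Label couples X and L.
1. WX+WL → (far: WX,WL; near: HX,HL)
2. WX ←   (far: WL; near: HX,HL,WX)
3. HX+HL → (far: HX,HL,WL; near: WX)
4. HX ←   (far: HL,WL; near: HX,WX)  — HX returns, since WX is alone on near bank
5. HX+WX → (far: all four; near: empty)
Every state respects the constraint.
Minimum trips = 5

5


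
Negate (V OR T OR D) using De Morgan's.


De Morgan's law: ¬(P ∨ Q ∨ R) ≡ ¬P ∧ ¬Q ∧ ¬R
¬(V ∨ T ∨ D) = ¬V ∧ ¬T ∧ ¬D

¬V ∧ ¬T ∧ ¬D


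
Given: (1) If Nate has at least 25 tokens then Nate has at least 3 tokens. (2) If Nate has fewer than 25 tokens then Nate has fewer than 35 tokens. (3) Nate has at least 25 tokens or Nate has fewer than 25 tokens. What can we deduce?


Constructive dilemma: (P → Q) ∧ (R → S), P ∨ R ⊢ Q ∨ S
Premise 1: Nate has at least 25 tokens → Nate has at least 3 tokens
Premise 2: Nate has fewer than 25 tokens → Nate has fewer than 35 tokens
Premise 3: Nate has at least 25 tokens ∨ Nate has fewer than 25 tokens
Case 1: Assuming Nate has at least 25 tokens, then by Premise 1, Nate has at least 3 tokens.
Case 2: Assuming Nate has fewer than 25 tokens, then by Premise 2, Nate has fewer than 35 tokens.
Since one of Nate has at least 25 tokens or Nate has fewer than 25 tokens must hold, we get Nate has at least 3 tokens or Nate has fewer than 35 tokens.

Nate has at least 3 tokens or Nate has fewer than 35 tokens.


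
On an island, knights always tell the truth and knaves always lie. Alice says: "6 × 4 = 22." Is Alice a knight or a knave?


Statement: "6 × 4 = 22."
Actual: 6 × 4 = 24
Claimed: 22
Statement is FALSE → Alice lies → Knave

Knave


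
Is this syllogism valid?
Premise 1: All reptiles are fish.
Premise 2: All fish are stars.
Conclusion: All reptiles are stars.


Premise 1: All reptiles are fish.
Premise 2: All fish are stars.
Conclusion: All reptiles are stars.
Barbara syllogism (AAA-1): All A are B, All B are C → All A are C.
Middle term (fish) distributed in premise 2.

Valid


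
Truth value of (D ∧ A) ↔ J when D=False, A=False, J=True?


D = False, A = False, J = True
Expression: (D ∧ A) ↔ J
Step 1: D ∧ A = False AND False = False
Step 2: (False) ↔ J = (False iff True) = False

False


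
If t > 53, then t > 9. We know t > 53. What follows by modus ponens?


Modus ponens: P → Q, P ⊢ Q
P: t > 53
Q: t > 9
We have P → Q and P is true.
By modus ponens, Q must be true.

t > 9


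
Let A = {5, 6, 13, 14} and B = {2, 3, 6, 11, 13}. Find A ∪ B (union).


A = {5, 6, 13, 14}
B = {2, 3, 6, 11, 13}
Operation: union
All elements combined: 2, 3, 5, 6, 11, 13, 14

{2, 3, 5, 6, 11, 13, 14}


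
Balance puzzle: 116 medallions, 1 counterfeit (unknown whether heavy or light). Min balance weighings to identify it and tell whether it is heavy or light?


Let n = 116. 232 possibilities (n medallions × lighter/heavier); each weighing has 3 outcomes.
Bound for k weighings: say the first weighing puts j medallions on each pan. If it tips, the 2j weighed medallions remain suspects (each with a known direction) and k-1 weighings give 3^(k-1) outcomes; 3^(k-1) is odd, so 2j ≤ 3^(k-1) - 1. If it balances, the n - 2j unweighed medallions remain with direction unknown: 2(n - 2j) ≤ 3^(k-1) - 1 by the same parity argument. Adding, n ≤ (3^(k-1) - 1) + (3^(k-1) - 1)/2 = (3^k - 3)/2, and the classical three-group strategy achieves this (3 medallions in 2 weighings, 12 in 3, 39 in 4, 120 in 5).
So we need the smallest k with (3^k - 3)/2 ≥ 116.
k = 4: (3^4 - 3)/2 = 39 < 116 ✗
k = 5: (3^5 - 3)/2 = 120 ≥ 116 ✓

5


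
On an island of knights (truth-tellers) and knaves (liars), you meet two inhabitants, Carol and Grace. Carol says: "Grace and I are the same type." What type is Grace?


Carol says: "Grace and I are the same type."
Case 1: Carol is a Knight (truth-teller)
  Statement is true → they ARE the same → Grace is also a Knight
Case 2: Carol is a Knave (liar)
  Statement is false → they are NOT the same → Grace is a Knight
In both cases, Grace is a Knight.

Knight


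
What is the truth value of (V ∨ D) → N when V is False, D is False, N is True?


V = False, D = False, N = True
Step 1: V ∨ D = False OR False = False
Step 2: (False) → N: false only when antecedent=True and N=False.
Result: True

True


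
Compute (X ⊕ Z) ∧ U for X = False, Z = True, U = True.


X = False, Z = True, U = True
Step 1: X ⊕ Z = False XOR True = True
Step 2: True ∧ U = True AND True = True
XOR true when exactly one of X,Z is true; then AND with U.

True


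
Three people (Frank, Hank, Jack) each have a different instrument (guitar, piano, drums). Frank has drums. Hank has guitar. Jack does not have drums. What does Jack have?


From clues:
  Hank → guitar
  Frank → drums
By elimination, Jack gets the remaining.

piano


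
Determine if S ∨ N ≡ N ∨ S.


Expression 1: S ∨ N
Expression 2: N ∨ S
Truth table (S N | Expr1 Expr2):
  T T |   T     T
  T F |   T     T
  F T |   T     T
  F F |   F     F
All 4 rows agree, so the expressions are logically equivalent.

Yes


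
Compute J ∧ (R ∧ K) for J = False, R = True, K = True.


J = False, R = True, K = True
Step 1: R ∧ K = True AND True = True
Step 2: J ∧ True = False AND True = False
AND is true only when ALL operands are true.

False


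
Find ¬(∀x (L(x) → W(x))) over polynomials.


Original: ∀x (L(x) → W(x))
Rule: ¬∀→∃, ¬∃→∀, negate predicate.
Negation: ∃x (L(x) ∧ ¬W(x))

∃x (L(x) ∧ ¬W(x))


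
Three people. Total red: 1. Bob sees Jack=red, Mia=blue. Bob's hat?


Total red = 1, seen red = 1
Own red = 1 - 1 = 0
Bob's hat is blue.

blue


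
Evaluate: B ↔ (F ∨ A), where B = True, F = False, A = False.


B = True, F = False, A = False
Step 1: F ∨ A = False OR False = False
Step 2: B ↔ (False): true when both sides have same truth value.
Result: True ↔ False = False

False


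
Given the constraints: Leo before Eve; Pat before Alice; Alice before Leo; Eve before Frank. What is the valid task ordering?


Constraints: Leo before Eve; Pat before Alice; Alice before Leo; Eve before Frank
Method: repeatedly schedule the remaining task that has no remaining task required before it.
  Step 1: remaining {Alice, Leo, Frank, Pat, Eve}; every task except Pat still has a predecessor pending → schedule Pat.
  Step 2: remaining {Alice, Leo, Frank, Eve}; every task except Alice still has a predecessor pending → schedule Alice.
  Step 3: remaining {Leo, Frank, Eve}; every task except Leo still has a predecessor pending → schedule Leo.
  Step 4: remaining {Frank, Eve}; every task except Eve still has a predecessor pending → schedule Eve.
  Step 5: only Frank remains → schedule Frank.
Resulting order:

Pat → Alice → Leo → Eve → Frank


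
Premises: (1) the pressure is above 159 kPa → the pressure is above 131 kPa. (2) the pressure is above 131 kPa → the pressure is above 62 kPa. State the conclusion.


Hypothetical syllogism: P → Q, Q → R ⊢ P → R
Premise 1: the pressure is above 159 kPa → the pressure is above 131 kPa
Premise 2: the pressure is above 131 kPa → the pressure is above 62 kPa
Chain the implications: the middle term (the pressure is above 131 kPa) links the two.
Conclusion: If the pressure is above 159 kPa, then the pressure is above 62 kPa.

If the pressure is above 159 kPa, then the pressure is above 62 kPa.


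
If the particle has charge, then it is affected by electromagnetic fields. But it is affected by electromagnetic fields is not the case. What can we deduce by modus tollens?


Modus tollens: P → Q, ¬Q ⊢ ¬P
P: the particle has charge
Q: it is affected by electromagnetic fields
We have P → Q and Q is false.
By modus tollens, P must be false.

It is not the case that the particle has charge


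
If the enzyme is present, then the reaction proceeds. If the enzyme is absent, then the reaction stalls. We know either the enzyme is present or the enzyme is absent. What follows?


Constructive dilemma: (P → Q) ∧ (R → S), P ∨ R ⊢ Q ∨ S
Premise 1: the enzyme is present → the reaction proceeds
Premise 2: the enzyme is absent → the reaction stalls
Premise 3: the enzyme is present ∨ the enzyme is absent
Case 1: Assuming the enzyme is present, then by Premise 1, the reaction proceeds.
Case 2: Assuming the enzyme is absent, then by Premise 2, the reaction stalls.
Since one of the enzyme is present or the enzyme is absent must hold, we get the reaction proceeds or the reaction stalls.

The reaction proceeds or the reaction stalls.
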